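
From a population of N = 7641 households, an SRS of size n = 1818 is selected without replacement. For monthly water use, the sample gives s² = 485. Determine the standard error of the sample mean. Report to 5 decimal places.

0.45089

Under SRS without replacement, Var(ȳ) = (1 − f)·s²/n with f = n/N = 1818/7641 = 0.23792697.
Var(ȳ) = (1 − 0.23792697)·485/1818 = 0.76207303·0.26677668 = 0.20330331.
SE(ȳ) = √(0.20330331) = 0.45089.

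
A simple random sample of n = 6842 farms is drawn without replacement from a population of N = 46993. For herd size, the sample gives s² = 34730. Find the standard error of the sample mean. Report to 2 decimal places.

2.08

Under SRS without replacement, Var(ȳ) = (1 − f)·s²/n with f = n/N = 6842/46993 = 0.14559615.
Var(ȳ) = (1 − 0.14559615)·34730/6842 = 0.85440385·5.0760012 = 4.3369549.
SE(ȳ) = √(4.3369549) = 2.08.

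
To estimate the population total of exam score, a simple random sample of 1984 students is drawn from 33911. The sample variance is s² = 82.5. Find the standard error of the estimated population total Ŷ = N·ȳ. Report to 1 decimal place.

Var(Ŷ) = N²·Var(ȳ) = N²·(1 − n/N)·s²/n.
f = 1984/33911 = 0.05850609; Var(ȳ) = 0.94149391·82.5/1984 = 0.039149822.
Var(Ŷ) = 33911² · 0.039149822 = 4.502057 × 10^7.
SE(Ŷ) = √(4.502057 × 10^7) = 6709.7.

6709.7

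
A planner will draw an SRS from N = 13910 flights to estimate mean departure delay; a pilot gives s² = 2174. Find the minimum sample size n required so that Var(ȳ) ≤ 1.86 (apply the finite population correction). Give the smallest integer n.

1079

Without fpc, n₀ = s²/D = 2174/1.86 = 1168.8172.
With fpc, (1 − n/N)·s²/n ≤ D requires n ≥ n₀/(1 + n₀/N) = 1168.8172/(1 + 1168.8172/13910) = 1078.2177.
Rounding up, n = 1079.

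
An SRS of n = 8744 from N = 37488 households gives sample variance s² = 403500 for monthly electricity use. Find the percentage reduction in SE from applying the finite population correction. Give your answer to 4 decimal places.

f = n/N = 8744/37488 = 0.23324797.
SE_no-fpc = √(s²/n) = 6.7930795; SE_fpc = √((1−f)s²/n) = 5.9483178.
Ratio = √(1−f) = 0.87564378. Reduction = 100·(1 − 0.87564378) = 12.4356%.

12.4356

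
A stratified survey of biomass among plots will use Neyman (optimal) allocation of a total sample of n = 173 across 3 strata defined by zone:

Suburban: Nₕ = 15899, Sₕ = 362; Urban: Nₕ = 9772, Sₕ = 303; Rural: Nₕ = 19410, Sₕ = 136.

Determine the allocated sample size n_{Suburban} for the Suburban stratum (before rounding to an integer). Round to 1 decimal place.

Neyman allocation: nₕ = n·NₕSₕ / Σⱼ NⱼSⱼ.
Σ NⱼSⱼ = 15899·362 + 9772·303 + 19410·136 = 1.1356114 × 10^7.
n_{Suburban} = 173·15899·362 / (1.1356114 × 10^7) = 87.7.

87.7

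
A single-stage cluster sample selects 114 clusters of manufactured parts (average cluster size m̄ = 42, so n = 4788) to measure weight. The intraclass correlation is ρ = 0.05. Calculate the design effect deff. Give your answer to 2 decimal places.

deff = 1 + (42 − 1)·0.05 = 1 + 2.05 = 3.05.

3.05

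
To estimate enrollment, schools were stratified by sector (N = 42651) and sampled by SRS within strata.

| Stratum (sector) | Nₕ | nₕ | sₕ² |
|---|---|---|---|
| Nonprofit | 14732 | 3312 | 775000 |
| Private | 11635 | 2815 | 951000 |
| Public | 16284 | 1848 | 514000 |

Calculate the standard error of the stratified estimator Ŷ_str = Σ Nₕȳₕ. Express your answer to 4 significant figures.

373400

Var(Ŷ_str) = Σₕ Nₕ²(1 − fₕ)sₕ²/nₕ.
Nonprofit: 14732²·(1 − 3312/14732)·775000/3312 = 3.9367623 × 10^10.
Private: 11635²·(1 − 2815/11635)·951000/2815 = 3.4668663 × 10^10.
Public: 16284²·(1 − 1848/16284)·514000/1848 = 6.5383644 × 10^10.
Sum = 1.3941993 × 10^11.
SE = √(1.3941993 × 10^11) = 373400.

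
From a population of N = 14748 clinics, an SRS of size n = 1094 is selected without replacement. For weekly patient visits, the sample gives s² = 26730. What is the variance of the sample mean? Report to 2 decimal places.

22.62

Under SRS without replacement, Var(ȳ) = (1 − f)·s²/n with f = n/N = 1094/14748 = 0.07417955.
Var(ȳ) = (1 − 0.07417955)·26730/1094 = 0.92582045·24.433272 = 22.620823.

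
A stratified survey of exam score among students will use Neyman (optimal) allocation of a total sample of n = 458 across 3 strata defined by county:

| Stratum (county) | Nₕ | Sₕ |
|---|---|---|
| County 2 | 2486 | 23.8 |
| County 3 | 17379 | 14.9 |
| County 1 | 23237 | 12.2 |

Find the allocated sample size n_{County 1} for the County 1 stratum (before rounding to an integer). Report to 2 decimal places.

215.82

Neyman allocation: nₕ = n·NₕSₕ / Σⱼ NⱼSⱼ.
Σ NⱼSⱼ = 2486·23.8 + 17379·14.9 + 23237·12.2 = 601605.3.
n_{County 1} = 458·23237·12.2 / 601605.3 = 215.82.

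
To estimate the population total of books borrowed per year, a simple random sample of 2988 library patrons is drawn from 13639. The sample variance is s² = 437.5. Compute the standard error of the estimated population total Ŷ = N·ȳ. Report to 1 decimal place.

Var(Ŷ) = N²·Var(ȳ) = N²·(1 − n/N)·s²/n.
f = 2988/13639 = 0.21907764; Var(ȳ) = 0.78092236·437.5/2988 = 0.11434188.
Var(Ŷ) = 13639² · 0.11434188 = 2.1270142 × 10^7.
SE(Ŷ) = √(2.1270142 × 10^7) = 4612.0.

4612.0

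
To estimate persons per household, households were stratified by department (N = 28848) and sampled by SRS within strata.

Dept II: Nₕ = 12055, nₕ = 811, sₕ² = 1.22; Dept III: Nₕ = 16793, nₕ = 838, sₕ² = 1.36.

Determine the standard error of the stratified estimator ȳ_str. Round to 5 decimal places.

Var(ȳ_str) = Σₕ Wₕ²(1 − fₕ)sₕ²/nₕ with Wₕ = Nₕ/N, N = 28848.
Dept II: Wₕ = 0.41787992; term = 0.41787992²·(1 − 0.06727499)·1.22/811 = 2.4501666 × 10^-4.
Dept III: Wₕ = 0.58212008; term = 0.58212008²·(1 − 0.04990174)·1.36/838 = 5.2250273 × 10^-4.
Sum = 7.6751939 × 10^-4.
SE = √(7.6751939 × 10^-4) = 0.02770.

0.02770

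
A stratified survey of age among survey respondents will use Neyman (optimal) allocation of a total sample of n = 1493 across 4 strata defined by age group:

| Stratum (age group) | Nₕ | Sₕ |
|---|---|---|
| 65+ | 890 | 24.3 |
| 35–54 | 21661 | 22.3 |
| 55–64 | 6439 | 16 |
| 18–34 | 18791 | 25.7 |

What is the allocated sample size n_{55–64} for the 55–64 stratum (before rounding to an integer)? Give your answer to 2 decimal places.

Neyman allocation: nₕ = n·NₕSₕ / Σⱼ NⱼSⱼ.
Σ NⱼSⱼ = 890·24.3 + 21661·22.3 + 6439·16 + 18791·25.7 = 1.09062 × 10^6.
n_{55–64} = 1493·6439·16 / (1.09062 × 10^6) = 141.03.

141.03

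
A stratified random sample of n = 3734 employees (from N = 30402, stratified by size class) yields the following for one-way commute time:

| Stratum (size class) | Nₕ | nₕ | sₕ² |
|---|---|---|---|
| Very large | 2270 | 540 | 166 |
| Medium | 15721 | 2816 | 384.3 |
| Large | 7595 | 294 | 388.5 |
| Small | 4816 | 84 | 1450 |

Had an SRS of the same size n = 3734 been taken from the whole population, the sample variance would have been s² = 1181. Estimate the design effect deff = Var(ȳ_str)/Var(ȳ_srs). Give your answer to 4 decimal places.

1.9325

Var(ȳ_str) = Σ Wₕ²(1−fₕ)sₕ²/nₕ with Wₕ = Nₕ/30402:
  Very large: (2270/30402)²·(1−540/2270)·166/540 = 0.0013061167
  Medium: (15721/30402)²·(1−2816/15721)·384.3/2816 = 0.029955157
  Large: (7595/30402)²·(1−294/7595)·388.5/294 = 0.07927742
  Small: (4816/30402)²·(1−84/4816)·1450/84 = 0.42561372
  → Var(ȳ_str) = 0.53615241.
Var(ȳ_srs) = (1 − 3734/30402)·1181/3734 = 0.27743668.
deff = 0.53615241 / 0.27743668 = 1.9325.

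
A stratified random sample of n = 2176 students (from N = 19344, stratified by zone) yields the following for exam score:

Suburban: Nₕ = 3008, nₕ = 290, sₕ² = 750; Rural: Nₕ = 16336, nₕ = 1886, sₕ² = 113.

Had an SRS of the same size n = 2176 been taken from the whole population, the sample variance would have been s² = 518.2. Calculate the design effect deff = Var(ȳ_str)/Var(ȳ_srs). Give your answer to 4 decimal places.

0.4462

Var(ȳ_str) = Σ Wₕ²(1−fₕ)sₕ²/nₕ with Wₕ = Nₕ/19344:
  Suburban: (3008/19344)²·(1−290/3008)·750/290 = 0.056506445
  Rural: (16336/19344)²·(1−1886/16336)·113/1886 = 0.037797037
  → Var(ȳ_str) = 0.094303482.
Var(ȳ_srs) = (1 − 2176/19344)·518.2/2176 = 0.21135471.
deff = 0.094303482 / 0.21135471 = 0.4462.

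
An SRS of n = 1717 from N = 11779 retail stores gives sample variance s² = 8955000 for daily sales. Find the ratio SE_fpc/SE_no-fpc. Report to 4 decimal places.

0.9242

f = n/N = 1717/11779 = 0.14576789.
SE_no-fpc = √(s²/n) = 72.218364; SE_fpc = √((1−f)s²/n) = 66.747591.
Ratio = √(1−f) = 0.92424678.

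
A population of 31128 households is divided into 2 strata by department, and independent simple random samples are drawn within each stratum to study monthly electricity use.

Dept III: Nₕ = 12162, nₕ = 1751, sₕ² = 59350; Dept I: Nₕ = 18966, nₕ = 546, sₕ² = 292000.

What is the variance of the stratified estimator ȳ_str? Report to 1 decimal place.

197.2

Var(ȳ_str) = Σₕ Wₕ²(1 − fₕ)sₕ²/nₕ with Wₕ = Nₕ/N, N = 31128.
Dept III: Wₕ = 0.39070933; term = 0.39070933²·(1 − 0.14397303)·59350/1751 = 4.4292438.
Dept I: Wₕ = 0.60929067; term = 0.60929067²·(1 − 0.02878836)·292000/546 = 192.82047.
Sum = 197.24971.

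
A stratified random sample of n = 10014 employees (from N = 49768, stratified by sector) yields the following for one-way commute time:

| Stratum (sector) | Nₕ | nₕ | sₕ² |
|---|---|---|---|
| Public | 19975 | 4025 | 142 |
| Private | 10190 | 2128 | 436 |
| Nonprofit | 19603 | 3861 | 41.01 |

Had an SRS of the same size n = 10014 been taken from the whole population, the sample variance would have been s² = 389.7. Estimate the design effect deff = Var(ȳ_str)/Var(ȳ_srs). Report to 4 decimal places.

0.4072

Var(ȳ_str) = Σ Wₕ²(1−fₕ)sₕ²/nₕ with Wₕ = Nₕ/49768:
  Public: (19975/49768)²·(1−4025/19975)·142/4025 = 0.0045380529
  Private: (10190/49768)²·(1−2128/10190)·436/2128 = 0.0067956573
  Nonprofit: (19603/49768)²·(1−3861/19603)·41.01/3861 = 0.0013233418
  → Var(ȳ_str) = 0.012657052.
Var(ȳ_srs) = (1 − 10014/49768)·389.7/10014 = 0.031085186.
deff = 0.012657052 / 0.031085186 = 0.4072.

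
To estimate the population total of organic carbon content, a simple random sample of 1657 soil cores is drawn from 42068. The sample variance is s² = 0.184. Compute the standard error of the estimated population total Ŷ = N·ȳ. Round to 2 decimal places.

434.48

Var(Ŷ) = N²·Var(ȳ) = N²·(1 − n/N)·s²/n.
f = 1657/42068 = 0.03938861; Var(ȳ) = 0.96061139·0.184/1657 = 1.0667018 × 10^-4.
Var(Ŷ) = 42068² · (1.0667018 × 10^-4) = 188775.99.
SE(Ŷ) = √(188775.99) = 434.48.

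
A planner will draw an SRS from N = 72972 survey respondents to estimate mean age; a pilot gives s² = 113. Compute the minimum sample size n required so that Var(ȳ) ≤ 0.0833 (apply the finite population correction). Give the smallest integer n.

Without fpc, n₀ = s²/D = 113/0.0833 = 1356.5426.
With fpc, (1 − n/N)·s²/n ≤ D requires n ≥ n₀/(1 + n₀/N) = 1356.5426/(1 + 1356.5426/72972) = 1331.7848.
Rounding up, n = 1332.

1332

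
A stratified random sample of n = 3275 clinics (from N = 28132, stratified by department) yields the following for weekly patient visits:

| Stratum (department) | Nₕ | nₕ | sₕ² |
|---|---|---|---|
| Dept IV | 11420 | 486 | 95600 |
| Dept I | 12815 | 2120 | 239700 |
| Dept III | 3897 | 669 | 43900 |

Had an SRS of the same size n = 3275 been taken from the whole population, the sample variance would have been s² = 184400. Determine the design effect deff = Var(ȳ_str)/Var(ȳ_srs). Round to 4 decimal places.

Var(ȳ_str) = Σ Wₕ²(1−fₕ)sₕ²/nₕ with Wₕ = Nₕ/28132:
  Dept IV: (11420/28132)²·(1−486/11420)·95600/486 = 31.035988
  Dept I: (12815/28132)²·(1−2120/12815)·239700/2120 = 19.580797
  Dept III: (3897/28132)²·(1−669/3897)·43900/669 = 1.0430404
  → Var(ȳ_str) = 51.659825.
Var(ȳ_srs) = (1 − 3275/28132)·184400/3275 = 49.75053.
deff = 51.659825 / 49.75053 = 1.0384.

1.0384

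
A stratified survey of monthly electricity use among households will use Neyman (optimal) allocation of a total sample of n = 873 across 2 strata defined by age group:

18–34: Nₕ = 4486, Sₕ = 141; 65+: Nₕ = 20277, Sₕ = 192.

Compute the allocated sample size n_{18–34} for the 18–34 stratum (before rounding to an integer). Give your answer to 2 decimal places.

Neyman allocation: nₕ = n·NₕSₕ / Σⱼ NⱼSⱼ.
Σ NⱼSⱼ = 4486·141 + 20277·192 = 4.52571 × 10^6.
n_{18–34} = 873·4486·141 / (4.52571 × 10^6) = 122.01.

122.01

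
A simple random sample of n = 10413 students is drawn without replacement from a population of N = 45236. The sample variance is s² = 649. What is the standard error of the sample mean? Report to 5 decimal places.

0.21904

Under SRS without replacement, Var(ȳ) = (1 − f)·s²/n with f = n/N = 10413/45236 = 0.23019277.
Var(ȳ) = (1 − 0.23019277)·649/10413 = 0.76980723·0.062325939 = 0.047978958.
SE(ȳ) = √(0.047978958) = 0.21904.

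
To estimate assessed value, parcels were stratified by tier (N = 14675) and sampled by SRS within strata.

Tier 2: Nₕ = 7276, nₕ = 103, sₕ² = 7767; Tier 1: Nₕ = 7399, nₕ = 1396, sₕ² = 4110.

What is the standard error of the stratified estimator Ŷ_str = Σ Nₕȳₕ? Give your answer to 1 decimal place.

Var(Ŷ_str) = Σₕ Nₕ²(1 − fₕ)sₕ²/nₕ.
Tier 2: 7276²·(1 − 103/7276)·7767/103 = 3.9355878 × 10^9.
Tier 1: 7399²·(1 − 1396/7399)·4110/1396 = 1.3076688 × 10^8.
Sum = 4.0663547 × 10^9.
SE = √(4.0663547 × 10^9) = 63768.0.

63768.0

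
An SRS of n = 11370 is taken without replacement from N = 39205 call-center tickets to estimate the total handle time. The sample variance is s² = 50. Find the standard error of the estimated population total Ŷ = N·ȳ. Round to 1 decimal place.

2190.6

Var(Ŷ) = N²·Var(ȳ) = N²·(1 − n/N)·s²/n.
f = 11370/39205 = 0.29001403; Var(ȳ) = 0.70998597·50/11370 = 0.0031221898.
Var(Ŷ) = 39205² · 0.0031221898 = 4.7989057 × 10^6.
SE(Ŷ) = √(4.7989057 × 10^6) = 2190.6.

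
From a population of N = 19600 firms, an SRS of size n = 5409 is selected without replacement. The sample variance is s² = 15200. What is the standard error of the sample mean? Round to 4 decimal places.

Under SRS without replacement, Var(ȳ) = (1 − f)·s²/n with f = n/N = 5409/19600 = 0.27596939.
Var(ȳ) = (1 − 0.27596939)·15200/5409 = 0.72403061·2.8101313 = 2.0346211.
SE(ȳ) = √(2.0346211) = 1.4264.

1.4264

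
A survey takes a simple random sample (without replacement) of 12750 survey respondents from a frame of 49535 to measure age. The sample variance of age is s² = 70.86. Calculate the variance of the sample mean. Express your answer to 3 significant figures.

0.00413

Under SRS without replacement, Var(ȳ) = (1 − f)·s²/n with f = n/N = 12750/49535 = 0.25739376.
Var(ȳ) = (1 − 0.25739376)·70.86/12750 = 0.74260624·0.0055576471 = 0.0041271434.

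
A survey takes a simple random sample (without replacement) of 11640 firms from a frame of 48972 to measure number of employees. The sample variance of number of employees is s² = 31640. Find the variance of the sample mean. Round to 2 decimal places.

Under SRS without replacement, Var(ȳ) = (1 − f)·s²/n with f = n/N = 11640/48972 = 0.23768684.
Var(ȳ) = (1 − 0.23768684)·31640/11640 = 0.76231316·2.7182131 = 2.0721296.

2.07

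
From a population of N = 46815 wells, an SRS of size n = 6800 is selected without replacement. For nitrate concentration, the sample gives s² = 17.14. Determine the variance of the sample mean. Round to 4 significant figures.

0.002154

Under SRS without replacement, Var(ȳ) = (1 − f)·s²/n with f = n/N = 6800/46815 = 0.14525259.
Var(ȳ) = (1 − 0.14525259)·17.14/6800 = 0.85474741·0.0025205882 = 0.0021544663.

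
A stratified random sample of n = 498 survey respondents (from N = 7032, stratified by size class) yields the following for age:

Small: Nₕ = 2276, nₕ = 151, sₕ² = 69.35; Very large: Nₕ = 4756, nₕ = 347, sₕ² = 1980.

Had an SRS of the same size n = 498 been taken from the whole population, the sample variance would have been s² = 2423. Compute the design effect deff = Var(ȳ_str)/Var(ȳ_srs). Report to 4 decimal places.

Var(ȳ_str) = Σ Wₕ²(1−fₕ)sₕ²/nₕ with Wₕ = Nₕ/7032:
  Small: (2276/7032)²·(1−151/2276)·69.35/151 = 0.044920335
  Very large: (4756/7032)²·(1−347/4756)·1980/347 = 2.4196912
  → Var(ȳ_str) = 2.4646115.
Var(ȳ_srs) = (1 − 498/7032)·2423/498 = 4.5208942.
deff = 2.4646115 / 4.5208942 = 0.5452.

0.5452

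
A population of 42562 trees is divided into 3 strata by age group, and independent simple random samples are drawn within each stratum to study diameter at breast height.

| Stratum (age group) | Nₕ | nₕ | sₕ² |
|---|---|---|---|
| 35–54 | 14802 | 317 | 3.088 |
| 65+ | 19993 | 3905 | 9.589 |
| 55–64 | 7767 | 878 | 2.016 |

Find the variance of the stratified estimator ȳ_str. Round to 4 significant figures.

0.001657

Var(ȳ_str) = Σₕ Wₕ²(1 − fₕ)sₕ²/nₕ with Wₕ = Nₕ/N, N = 42562.
35–54: Wₕ = 0.34777501; term = 0.34777501²·(1 − 0.02141602)·3.088/317 = 0.0011529564.
65+: Wₕ = 0.46973826; term = 0.46973826²·(1 − 0.19531836)·9.589/3905 = 4.3600177 × 10^-4.
55–64: Wₕ = 0.18248673; term = 0.18248673²·(1 − 0.11304236)·2.016/878 = 6.7820572 × 10^-5.
Sum = 0.0016567787.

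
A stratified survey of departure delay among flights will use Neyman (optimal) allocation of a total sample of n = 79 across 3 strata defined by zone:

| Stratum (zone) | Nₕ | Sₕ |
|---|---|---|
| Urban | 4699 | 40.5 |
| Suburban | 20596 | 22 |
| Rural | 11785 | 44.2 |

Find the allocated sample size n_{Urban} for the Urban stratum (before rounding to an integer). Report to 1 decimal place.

Neyman allocation: nₕ = n·NₕSₕ / Σⱼ NⱼSⱼ.
Σ NⱼSⱼ = 4699·40.5 + 20596·22 + 11785·44.2 = 1.1643185 × 10^6.
n_{Urban} = 79·4699·40.5 / (1.1643185 × 10^6) = 12.9.

12.9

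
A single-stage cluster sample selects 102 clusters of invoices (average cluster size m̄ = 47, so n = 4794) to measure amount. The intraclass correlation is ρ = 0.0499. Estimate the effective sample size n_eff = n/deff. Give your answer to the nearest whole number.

1455

deff = 1 + (47 − 1)·0.0499 = 1 + 2.2954 = 3.2954.
n_eff = 4794 / 3.2954 = 1455.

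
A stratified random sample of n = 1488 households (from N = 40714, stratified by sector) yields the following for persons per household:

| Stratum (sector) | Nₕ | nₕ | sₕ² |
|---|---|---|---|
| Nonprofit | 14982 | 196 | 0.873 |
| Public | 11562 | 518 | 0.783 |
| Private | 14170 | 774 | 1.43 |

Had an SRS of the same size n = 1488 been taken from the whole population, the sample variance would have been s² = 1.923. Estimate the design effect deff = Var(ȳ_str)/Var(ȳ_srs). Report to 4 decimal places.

0.7415

Var(ȳ_str) = Σ Wₕ²(1−fₕ)sₕ²/nₕ with Wₕ = Nₕ/40714:
  Nonprofit: (14982/40714)²·(1−196/14982)·0.873/196 = 5.9523865 × 10^-4
  Public: (11562/40714)²·(1−518/11562)·0.783/518 = 1.1644044 × 10^-4
  Private: (14170/40714)²·(1−774/14170)·1.43/774 = 2.1156924 × 10^-4
  → Var(ȳ_str) = 9.2324833 × 10^-4.
Var(ȳ_srs) = (1 − 1488/40714)·1.923/1488 = 0.0012451068.
deff = (9.2324833 × 10^-4) / 0.0012451068 = 0.7415.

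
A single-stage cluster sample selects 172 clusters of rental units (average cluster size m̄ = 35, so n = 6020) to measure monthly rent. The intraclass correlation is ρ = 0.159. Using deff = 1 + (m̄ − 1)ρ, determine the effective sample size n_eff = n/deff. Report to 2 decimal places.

939.74

deff = 1 + (35 − 1)·0.159 = 1 + 5.406 = 6.406.
n_eff = 6020 / 6.406 = 939.74.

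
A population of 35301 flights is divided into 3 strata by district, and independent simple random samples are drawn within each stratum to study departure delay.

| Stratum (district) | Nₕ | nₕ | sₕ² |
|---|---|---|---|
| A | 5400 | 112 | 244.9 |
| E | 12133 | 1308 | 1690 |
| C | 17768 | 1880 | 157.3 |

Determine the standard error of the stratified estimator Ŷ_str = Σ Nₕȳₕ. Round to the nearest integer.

15992

Var(Ŷ_str) = Σₕ Nₕ²(1 − fₕ)sₕ²/nₕ.
A: 5400²·(1 − 112/5400)·244.9/112 = 6.2439004 × 10^7.
E: 12133²·(1 − 1308/12133)·1690/1308 = 1.6969735 × 10^8.
C: 17768²·(1 − 1880/17768)·157.3/1880 = 2.3619932 × 10^7.
Sum = 2.5575629 × 10^8.
SE = √(2.5575629 × 10^8) = 15992.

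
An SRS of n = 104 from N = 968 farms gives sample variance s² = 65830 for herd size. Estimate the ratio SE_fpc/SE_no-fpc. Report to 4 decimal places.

f = n/N = 104/968 = 0.10743802.
SE_no-fpc = √(s²/n) = 25.159109; SE_fpc = √((1−f)s²/n) = 23.769194.
Ratio = √(1−f) = 0.94475499.

0.9448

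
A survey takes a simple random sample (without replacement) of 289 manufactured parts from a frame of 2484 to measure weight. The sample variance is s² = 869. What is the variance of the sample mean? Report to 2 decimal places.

Under SRS without replacement, Var(ȳ) = (1 − f)·s²/n with f = n/N = 289/2484 = 0.11634461.
Var(ȳ) = (1 − 0.11634461)·869/289 = 0.88365539·3.0069204 = 2.6570814.

2.66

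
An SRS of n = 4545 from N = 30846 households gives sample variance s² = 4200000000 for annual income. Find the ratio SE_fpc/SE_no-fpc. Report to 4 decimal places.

f = n/N = 4545/30846 = 0.14734487.
SE_no-fpc = √(s²/n) = 961.29725; SE_fpc = √((1−f)s²/n) = 887.65541.
Ratio = √(1−f) = 0.92339327.

0.9234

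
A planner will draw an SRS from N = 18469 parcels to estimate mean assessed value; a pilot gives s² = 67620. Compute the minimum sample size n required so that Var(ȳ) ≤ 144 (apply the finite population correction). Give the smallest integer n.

458

Without fpc, n₀ = s²/D = 67620/144 = 469.5833.
With fpc, (1 − n/N)·s²/n ≤ D requires n ≥ n₀/(1 + n₀/N) = 469.5833/(1 + 469.5833/18469) = 457.9400.
Rounding up, n = 458.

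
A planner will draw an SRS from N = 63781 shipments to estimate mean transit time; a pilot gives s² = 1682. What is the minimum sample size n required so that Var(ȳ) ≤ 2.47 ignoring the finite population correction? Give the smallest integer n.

681

Without fpc, n₀ = s²/D = 1682/2.47 = 680.9717.
Rounding up, n = 681.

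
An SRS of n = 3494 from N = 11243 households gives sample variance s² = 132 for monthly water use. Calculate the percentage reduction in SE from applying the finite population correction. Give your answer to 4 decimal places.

f = n/N = 3494/11243 = 0.31077115.
SE_no-fpc = √(s²/n) = 0.19436834; SE_fpc = √((1−f)s²/n) = 0.16136422.
Ratio = √(1−f) = 0.83019808. Reduction = 100·(1 − 0.83019808) = 16.9802%.

16.9802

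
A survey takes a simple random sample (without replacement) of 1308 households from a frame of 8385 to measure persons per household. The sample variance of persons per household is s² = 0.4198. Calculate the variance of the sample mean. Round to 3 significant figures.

Under SRS without replacement, Var(ȳ) = (1 − f)·s²/n with f = n/N = 1308/8385 = 0.15599284.
Var(ȳ) = (1 − 0.15599284)·0.4198/1308 = 0.84400716·3.2094801 × 10^-4 = 2.7088242 × 10^-4.

2.71 × 10^-4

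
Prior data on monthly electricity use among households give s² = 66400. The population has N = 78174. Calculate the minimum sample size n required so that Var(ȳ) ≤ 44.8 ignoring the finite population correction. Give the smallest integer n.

Without fpc, n₀ = s²/D = 66400/44.8 = 1482.1429.
Rounding up, n = 1483.

1483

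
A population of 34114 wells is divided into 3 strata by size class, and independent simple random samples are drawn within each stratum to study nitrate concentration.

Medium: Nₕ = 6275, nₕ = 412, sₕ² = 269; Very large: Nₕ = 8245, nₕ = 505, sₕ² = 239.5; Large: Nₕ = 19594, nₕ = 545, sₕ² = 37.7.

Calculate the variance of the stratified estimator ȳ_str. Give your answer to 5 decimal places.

Var(ȳ_str) = Σₕ Wₕ²(1 − fₕ)sₕ²/nₕ with Wₕ = Nₕ/N, N = 34114.
Medium: Wₕ = 0.18394208; term = 0.18394208²·(1 − 0.06565737)·269/412 = 0.020640651.
Very large: Wₕ = 0.24168963; term = 0.24168963²·(1 − 0.06124924)·239.5/505 = 0.026006414.
Large: Wₕ = 0.57436829; term = 0.57436829²·(1 − 0.02781464)·37.7/545 = 0.022185787.
Sum = 0.068832852.

0.06883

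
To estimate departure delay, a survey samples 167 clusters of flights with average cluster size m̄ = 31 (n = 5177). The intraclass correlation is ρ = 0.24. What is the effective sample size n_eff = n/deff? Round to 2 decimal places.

deff = 1 + (31 − 1)·0.24 = 1 + 7.2 = 8.2.
n_eff = 5177 / 8.2 = 631.34.

631.34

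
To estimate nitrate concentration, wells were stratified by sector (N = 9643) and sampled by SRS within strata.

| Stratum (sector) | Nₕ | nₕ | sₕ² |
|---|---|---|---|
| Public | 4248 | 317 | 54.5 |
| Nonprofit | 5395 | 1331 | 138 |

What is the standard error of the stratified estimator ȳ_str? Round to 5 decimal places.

0.23520

Var(ȳ_str) = Σₕ Wₕ²(1 − fₕ)sₕ²/nₕ with Wₕ = Nₕ/N, N = 9643.
Public: Wₕ = 0.44052681; term = 0.44052681²·(1 − 0.07462335)·54.5/317 = 0.030874537.
Nonprofit: Wₕ = 0.55947319; term = 0.55947319²·(1 − 0.24670992)·138/1331 = 0.02444679.
Sum = 0.055321327.
SE = √(0.055321327) = 0.23520.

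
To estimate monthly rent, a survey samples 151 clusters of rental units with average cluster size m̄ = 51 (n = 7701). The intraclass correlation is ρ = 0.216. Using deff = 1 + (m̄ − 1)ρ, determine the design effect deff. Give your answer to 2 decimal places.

11.80

deff = 1 + (51 − 1)·0.216 = 1 + 10.8 = 11.8.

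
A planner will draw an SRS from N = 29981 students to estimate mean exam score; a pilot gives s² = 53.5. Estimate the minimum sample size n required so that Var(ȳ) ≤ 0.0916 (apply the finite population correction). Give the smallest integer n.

Without fpc, n₀ = s²/D = 53.5/0.0916 = 584.0611.
With fpc, (1 − n/N)·s²/n ≤ D requires n ≥ n₀/(1 + n₀/N) = 584.0611/(1 + 584.0611/29981) = 572.9004.
Rounding up, n = 573.

573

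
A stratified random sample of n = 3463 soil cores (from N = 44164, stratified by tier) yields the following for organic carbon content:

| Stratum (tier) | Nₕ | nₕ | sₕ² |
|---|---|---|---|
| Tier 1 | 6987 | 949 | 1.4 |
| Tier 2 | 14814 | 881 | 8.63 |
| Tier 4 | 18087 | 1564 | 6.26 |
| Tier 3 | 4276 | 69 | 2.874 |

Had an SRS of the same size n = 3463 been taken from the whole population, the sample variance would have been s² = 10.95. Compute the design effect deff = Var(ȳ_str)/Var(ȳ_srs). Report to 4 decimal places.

Var(ȳ_str) = Σ Wₕ²(1−fₕ)sₕ²/nₕ with Wₕ = Nₕ/44164:
  Tier 1: (6987/44164)²·(1−949/6987)·1.4/949 = 3.1908683 × 10^-5
  Tier 2: (14814/44164)²·(1−881/14814)·8.63/881 = 0.0010366092
  Tier 4: (18087/44164)²·(1−1564/18087)·6.26/1564 = 6.1327636 × 10^-4
  Tier 3: (4276/44164)²·(1−69/4276)·2.874/69 = 3.8415906 × 10^-4
  → Var(ȳ_str) = 0.0020659533.
Var(ȳ_srs) = (1 − 3463/44164)·10.95/3463 = 0.0029140588.
deff = 0.0020659533 / 0.0029140588 = 0.7090.

0.7090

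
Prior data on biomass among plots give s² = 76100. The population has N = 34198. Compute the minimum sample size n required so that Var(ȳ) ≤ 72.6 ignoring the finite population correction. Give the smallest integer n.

Without fpc, n₀ = s²/D = 76100/72.6 = 1048.2094.
Rounding up, n = 1049.

1049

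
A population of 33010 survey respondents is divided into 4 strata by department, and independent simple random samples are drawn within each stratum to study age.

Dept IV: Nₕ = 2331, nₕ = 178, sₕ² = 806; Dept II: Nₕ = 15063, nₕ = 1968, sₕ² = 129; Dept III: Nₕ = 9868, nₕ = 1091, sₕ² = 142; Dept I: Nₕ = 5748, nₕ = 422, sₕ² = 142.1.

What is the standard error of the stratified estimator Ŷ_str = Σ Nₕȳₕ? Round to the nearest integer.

7565

Var(Ŷ_str) = Σₕ Nₕ²(1 − fₕ)sₕ²/nₕ.
Dept IV: 2331²·(1 − 178/2331)·806/178 = 2.2724867 × 10^7.
Dept II: 15063²·(1 − 1968/15063)·129/1968 = 1.2929496 × 10^7.
Dept III: 9868²·(1 − 1091/9868)·142/1091 = 1.1272983 × 10^7.
Dept I: 5748²·(1 − 422/5748)·142.1/422 = 1.0308597 × 10^7.
Sum = 5.7235943 × 10^7.
SE = √(5.7235943 × 10^7) = 7565.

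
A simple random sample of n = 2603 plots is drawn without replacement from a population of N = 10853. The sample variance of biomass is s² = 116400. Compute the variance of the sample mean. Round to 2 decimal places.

Under SRS without replacement, Var(ȳ) = (1 − f)·s²/n with f = n/N = 2603/10853 = 0.23984152.
Var(ȳ) = (1 − 0.23984152)·116400/2603 = 0.76015848·44.717633 = 33.992488.

33.99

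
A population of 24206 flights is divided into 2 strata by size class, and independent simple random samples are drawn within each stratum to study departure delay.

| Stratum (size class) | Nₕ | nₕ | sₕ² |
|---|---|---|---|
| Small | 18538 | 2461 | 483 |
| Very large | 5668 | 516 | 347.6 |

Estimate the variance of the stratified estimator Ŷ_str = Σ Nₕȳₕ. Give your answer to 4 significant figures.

Var(Ŷ_str) = Σₕ Nₕ²(1 − fₕ)sₕ²/nₕ.
Small: 18538²·(1 − 2461/18538)·483/2461 = 5.8492934 × 10^7.
Very large: 5668²·(1 − 516/5668)·347.6/516 = 1.9671422 × 10^7.
Sum = 7.8164356 × 10^7.

7.816 × 10^7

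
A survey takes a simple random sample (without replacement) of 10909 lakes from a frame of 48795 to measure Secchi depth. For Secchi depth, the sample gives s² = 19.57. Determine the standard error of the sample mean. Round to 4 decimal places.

Under SRS without replacement, Var(ȳ) = (1 − f)·s²/n with f = n/N = 10909/48795 = 0.22356799.
Var(ȳ) = (1 − 0.22356799)·19.57/10909 = 0.77643201·0.0017939316 = 0.0013928659.
SE(ȳ) = √(0.0013928659) = 0.0373.

0.0373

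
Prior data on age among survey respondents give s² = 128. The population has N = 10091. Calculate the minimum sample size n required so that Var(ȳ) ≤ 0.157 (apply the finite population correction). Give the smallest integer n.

Without fpc, n₀ = s²/D = 128/0.157 = 815.2866.
With fpc, (1 − n/N)·s²/n ≤ D requires n ≥ n₀/(1 + n₀/N) = 815.2866/(1 + 815.2866/10091) = 754.3408.
Rounding up, n = 755.

755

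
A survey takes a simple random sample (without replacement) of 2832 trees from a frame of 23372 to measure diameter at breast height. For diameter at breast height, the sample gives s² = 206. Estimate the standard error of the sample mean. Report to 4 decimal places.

0.2528

Under SRS without replacement, Var(ȳ) = (1 − f)·s²/n with f = n/N = 2832/23372 = 0.12117063.
Var(ȳ) = (1 − 0.12117063)·206/2832 = 0.87882937·0.072740113 = 0.063926148.
SE(ȳ) = √(0.063926148) = 0.2528.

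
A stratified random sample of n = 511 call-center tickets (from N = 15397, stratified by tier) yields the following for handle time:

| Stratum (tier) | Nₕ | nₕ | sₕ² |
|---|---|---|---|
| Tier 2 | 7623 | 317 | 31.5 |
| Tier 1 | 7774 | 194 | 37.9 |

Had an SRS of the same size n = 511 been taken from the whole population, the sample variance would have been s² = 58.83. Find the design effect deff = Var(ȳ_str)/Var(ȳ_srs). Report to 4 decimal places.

Var(ȳ_str) = Σ Wₕ²(1−fₕ)sₕ²/nₕ with Wₕ = Nₕ/15397:
  Tier 2: (7623/15397)²·(1−317/7623)·31.5/317 = 0.023344504
  Tier 1: (7774/15397)²·(1−194/7774)·37.9/194 = 0.048560036
  → Var(ȳ_str) = 0.07190454.
Var(ȳ_srs) = (1 − 511/15397)·58.83/511 = 0.11130633.
deff = 0.07190454 / 0.11130633 = 0.6460.

0.6460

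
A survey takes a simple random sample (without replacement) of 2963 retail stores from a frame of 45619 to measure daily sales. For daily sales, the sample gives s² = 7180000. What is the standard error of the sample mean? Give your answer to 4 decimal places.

Under SRS without replacement, Var(ȳ) = (1 − f)·s²/n with f = n/N = 2963/45619 = 0.06495101.
Var(ȳ) = (1 − 0.06495101)·7180000/2963 = 0.93504899·2423.2197 = 2265.8291.
SE(ȳ) = √(2265.8291) = 47.6007.

47.6007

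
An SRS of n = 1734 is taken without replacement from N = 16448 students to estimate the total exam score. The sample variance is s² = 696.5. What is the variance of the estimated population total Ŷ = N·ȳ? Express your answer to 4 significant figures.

Var(Ŷ) = N²·Var(ȳ) = N²·(1 − n/N)·s²/n.
f = 1734/16448 = 0.10542315; Var(ȳ) = 0.89457685·696.5/1734 = 0.35932686.
Var(Ŷ) = 16448² · 0.35932686 = 9.7211104 × 10^7.

9.721 × 10^7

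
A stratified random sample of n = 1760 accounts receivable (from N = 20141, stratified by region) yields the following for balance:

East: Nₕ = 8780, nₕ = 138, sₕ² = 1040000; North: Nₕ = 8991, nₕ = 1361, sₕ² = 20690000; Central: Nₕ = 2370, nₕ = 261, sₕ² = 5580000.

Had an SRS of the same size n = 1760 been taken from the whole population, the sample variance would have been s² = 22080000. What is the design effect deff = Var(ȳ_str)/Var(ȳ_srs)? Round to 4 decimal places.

0.3707

Var(ȳ_str) = Σ Wₕ²(1−fₕ)sₕ²/nₕ with Wₕ = Nₕ/20141:
  East: (8780/20141)²·(1−138/8780)·1040000/138 = 1409.6165
  North: (8991/20141)²·(1−1361/8991)·20690000/1361 = 2570.8269
  Central: (2370/20141)²·(1−261/2370)·5580000/261 = 263.42474
  → Var(ȳ_str) = 4243.8681.
Var(ȳ_srs) = (1 − 1760/20141)·22080000/1760 = 11449.183.
deff = 4243.8681 / 11449.183 = 0.3707.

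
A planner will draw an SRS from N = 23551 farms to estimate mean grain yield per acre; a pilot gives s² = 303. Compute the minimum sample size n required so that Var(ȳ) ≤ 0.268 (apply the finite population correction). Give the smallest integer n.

1079

Without fpc, n₀ = s²/D = 303/0.268 = 1130.5970.
With fpc, (1 − n/N)·s²/n ≤ D requires n ≥ n₀/(1 + n₀/N) = 1130.5970/(1 + 1130.5970/23551) = 1078.8074.
Rounding up, n = 1079.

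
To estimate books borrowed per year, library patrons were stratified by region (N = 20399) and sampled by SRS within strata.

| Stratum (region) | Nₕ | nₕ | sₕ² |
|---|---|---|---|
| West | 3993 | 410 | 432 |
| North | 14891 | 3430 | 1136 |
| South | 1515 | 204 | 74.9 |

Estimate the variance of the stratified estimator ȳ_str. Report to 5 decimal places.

Var(ȳ_str) = Σₕ Wₕ²(1 − fₕ)sₕ²/nₕ with Wₕ = Nₕ/N, N = 20399.
West: Wₕ = 0.19574489; term = 0.19574489²·(1 − 0.10267969)·432/410 = 0.036226656.
North: Wₕ = 0.72998676; term = 0.72998676²·(1 − 0.23034047)·1136/3430 = 0.13583536.
South: Wₕ = 0.07426835; term = 0.07426835²·(1 − 0.13465347)·74.9/204 = 0.0017524645.
Sum = 0.17381448.

0.17381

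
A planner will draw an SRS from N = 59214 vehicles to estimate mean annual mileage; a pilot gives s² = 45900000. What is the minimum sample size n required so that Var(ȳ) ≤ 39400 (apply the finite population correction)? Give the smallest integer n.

1143

Without fpc, n₀ = s²/D = 45900000/39400 = 1164.9746.
With fpc, (1 − n/N)·s²/n ≤ D requires n ≥ n₀/(1 + n₀/N) = 1164.9746/(1 + 1164.9746/59214) = 1142.4971.
Rounding up, n = 1143.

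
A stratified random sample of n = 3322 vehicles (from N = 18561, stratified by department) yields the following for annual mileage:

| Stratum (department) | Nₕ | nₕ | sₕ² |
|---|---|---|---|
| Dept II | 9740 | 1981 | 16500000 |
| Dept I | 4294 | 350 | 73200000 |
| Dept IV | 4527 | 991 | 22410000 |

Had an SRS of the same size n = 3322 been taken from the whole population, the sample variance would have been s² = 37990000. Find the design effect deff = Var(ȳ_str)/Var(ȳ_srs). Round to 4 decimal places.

1.4015

Var(ȳ_str) = Σ Wₕ²(1−fₕ)sₕ²/nₕ with Wₕ = Nₕ/18561:
  Dept II: (9740/18561)²·(1−1981/9740)·16500000/1981 = 1827.0963
  Dept I: (4294/18561)²·(1−350/4294)·73200000/350 = 10281.092
  Dept IV: (4527/18561)²·(1−991/4527)·22410000/991 = 1050.7229
  → Var(ȳ_str) = 13158.911.
Var(ȳ_srs) = (1 − 3322/18561)·37990000/3322 = 9389.1173.
deff = 13158.911 / 9389.1173 = 1.4015.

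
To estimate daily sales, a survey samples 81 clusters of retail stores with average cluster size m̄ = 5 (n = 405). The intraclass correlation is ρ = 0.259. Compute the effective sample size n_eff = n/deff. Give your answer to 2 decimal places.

198.92

deff = 1 + (5 − 1)·0.259 = 1 + 1.036 = 2.036.
n_eff = 405 / 2.036 = 198.92.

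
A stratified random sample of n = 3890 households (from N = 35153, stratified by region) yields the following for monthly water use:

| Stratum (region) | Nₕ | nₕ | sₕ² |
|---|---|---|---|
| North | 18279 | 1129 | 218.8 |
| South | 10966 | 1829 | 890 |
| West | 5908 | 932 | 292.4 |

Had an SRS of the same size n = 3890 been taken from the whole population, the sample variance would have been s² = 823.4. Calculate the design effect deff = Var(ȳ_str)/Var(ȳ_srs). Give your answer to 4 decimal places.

Var(ȳ_str) = Σ Wₕ²(1−fₕ)sₕ²/nₕ with Wₕ = Nₕ/35153:
  North: (18279/35153)²·(1−1129/18279)·218.8/1129 = 0.049163766
  South: (10966/35153)²·(1−1829/10966)·890/1829 = 0.039455121
  West: (5908/35153)²·(1−932/5908)·292.4/932 = 0.0074637576
  → Var(ȳ_str) = 0.096082645.
Var(ȳ_srs) = (1 − 3890/35153)·823.4/3890 = 0.18824763.
deff = 0.096082645 / 0.18824763 = 0.5104.

0.5104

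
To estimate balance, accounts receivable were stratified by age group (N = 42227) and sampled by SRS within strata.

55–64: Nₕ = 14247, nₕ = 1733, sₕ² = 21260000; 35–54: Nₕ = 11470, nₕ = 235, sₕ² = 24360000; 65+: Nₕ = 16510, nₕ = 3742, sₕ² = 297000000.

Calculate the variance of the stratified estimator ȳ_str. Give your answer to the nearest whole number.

Var(ȳ_str) = Σₕ Wₕ²(1 − fₕ)sₕ²/nₕ with Wₕ = Nₕ/N, N = 42227.
55–64: Wₕ = 0.33739077; term = 0.33739077²·(1 − 0.12163964)·21260000/1733 = 1226.6024.
35–54: Wₕ = 0.27162716; term = 0.27162716²·(1 − 0.02048823)·24360000/235 = 7491.4427.
65+: Wₕ = 0.39098207; term = 0.39098207²·(1 − 0.22665051)·297000000/3742 = 9383.0095.
Sum = 18101.055.

18101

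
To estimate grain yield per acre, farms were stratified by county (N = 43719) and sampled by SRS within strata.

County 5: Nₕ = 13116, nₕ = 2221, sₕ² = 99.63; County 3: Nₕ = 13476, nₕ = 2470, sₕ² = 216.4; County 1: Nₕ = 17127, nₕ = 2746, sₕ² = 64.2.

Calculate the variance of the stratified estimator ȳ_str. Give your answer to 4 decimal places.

Var(ȳ_str) = Σₕ Wₕ²(1 − fₕ)sₕ²/nₕ with Wₕ = Nₕ/N, N = 43719.
County 5: Wₕ = 0.30000686; term = 0.30000686²·(1 − 0.16933516)·99.63/2221 = 0.003353743.
County 3: Wₕ = 0.30824127; term = 0.30824127²·(1 − 0.18328881)·216.4/2470 = 0.0067984573.
County 1: Wₕ = 0.39175187; term = 0.39175187²·(1 − 0.16033164)·64.2/2746 = 0.0030127593.
Sum = 0.01316496.

0.0132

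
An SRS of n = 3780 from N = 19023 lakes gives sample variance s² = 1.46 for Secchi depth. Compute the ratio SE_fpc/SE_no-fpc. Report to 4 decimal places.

f = n/N = 3780/19023 = 0.19870683.
SE_no-fpc = √(s²/n) = 0.019653076; SE_fpc = √((1−f)s²/n) = 0.017592447.
Ratio = √(1−f) = 0.89514980.

0.8951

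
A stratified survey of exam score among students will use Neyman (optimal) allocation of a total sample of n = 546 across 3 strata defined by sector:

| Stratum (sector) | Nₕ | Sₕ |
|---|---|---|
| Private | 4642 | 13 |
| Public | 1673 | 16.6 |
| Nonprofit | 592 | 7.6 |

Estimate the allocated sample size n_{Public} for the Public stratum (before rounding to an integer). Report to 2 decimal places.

Neyman allocation: nₕ = n·NₕSₕ / Σⱼ NⱼSⱼ.
Σ NⱼSⱼ = 4642·13 + 1673·16.6 + 592·7.6 = 92617.
n_{Public} = 546·1673·16.6 / 92617 = 163.72.

163.72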